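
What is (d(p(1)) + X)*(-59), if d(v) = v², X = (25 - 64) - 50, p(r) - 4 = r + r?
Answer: 3127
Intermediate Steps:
p(r) = 4 + 2*r (p(r) = 4 + (r + r) = 4 + 2*r)
X = -89 (X = -39 - 50 = -89)
(d(p(1)) + X)*(-59) = ((4 + 2*1)² - 89)*(-59) = ((4 + 2)² - 89)*(-59) = (6² - 89)*(-59) = (36 - 89)*(-59) = -53*(-59) = 3127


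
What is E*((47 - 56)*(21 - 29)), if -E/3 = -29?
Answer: 6264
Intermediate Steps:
E = 87 (E = -3*(-29) = 87)
E*((47 - 56)*(21 - 29)) = 87*((47 - 56)*(21 - 29)) = 87*(-9*(-8)) = 87*72 = 6264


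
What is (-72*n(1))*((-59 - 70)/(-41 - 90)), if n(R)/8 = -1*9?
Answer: 668736/131 ≈ 5104.9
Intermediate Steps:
n(R) = -72 (n(R) = 8*(-1*9) = 8*(-9) = -72)
(-72*n(1))*((-59 - 70)/(-41 - 90)) = (-72*(-72))*((-59 - 70)/(-41 - 90)) = 5184*(-129/(-131)) = 5184*(-129*(-1/131)) = 5184*(129/131) = 668736/131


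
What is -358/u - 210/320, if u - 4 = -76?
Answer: 1243/288 ≈ 4.3160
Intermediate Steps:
u = -72 (u = 4 - 76 = -72)
-358/u - 210/320 = -358/(-72) - 210/320 = -358*(-1/72) - 210*1/320 = 179/36 - 21/32 = 1243/288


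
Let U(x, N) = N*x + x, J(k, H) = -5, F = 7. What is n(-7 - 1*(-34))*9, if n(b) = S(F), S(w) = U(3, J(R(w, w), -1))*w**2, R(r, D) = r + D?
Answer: -5292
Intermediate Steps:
R(r, D) = D + r
U(x, N) = x + N*x
S(w) = -12*w**2 (S(w) = (3*(1 - 5))*w**2 = (3*(-4))*w**2 = -12*w**2)
n(b) = -588 (n(b) = -12*7**2 = -12*49 = -588)
n(-7 - 1*(-34))*9 = -588*9 = -5292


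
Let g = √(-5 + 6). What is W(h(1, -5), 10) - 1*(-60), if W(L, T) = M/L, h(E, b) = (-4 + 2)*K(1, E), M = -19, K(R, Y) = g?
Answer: 139/2 ≈ 69.500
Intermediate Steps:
g = 1 (g = √1 = 1)
K(R, Y) = 1
h(E, b) = -2 (h(E, b) = (-4 + 2)*1 = -2*1 = -2)
W(L, T) = -19/L
W(h(1, -5), 10) - 1*(-60) = -19/(-2) - 1*(-60) = -19*(-½) + 60 = 19/2 + 60 = 139/2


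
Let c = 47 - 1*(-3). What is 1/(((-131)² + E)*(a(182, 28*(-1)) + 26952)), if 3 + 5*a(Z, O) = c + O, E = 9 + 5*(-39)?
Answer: 1/457574705 ≈ 2.1854e-9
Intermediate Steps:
c = 50 (c = 47 + 3 = 50)
E = -186 (E = 9 - 195 = -186)
a(Z, O) = 47/5 + O/5 (a(Z, O) = -⅗ + (50 + O)/5 = -⅗ + (10 + O/5) = 47/5 + O/5)
1/(((-131)² + E)*(a(182, 28*(-1)) + 26952)) = 1/(((-131)² - 186)*((47/5 + (28*(-1))/5) + 26952)) = 1/((17161 - 186)*((47/5 + (⅕)*(-28)) + 26952)) = 1/(16975*((47/5 - 28/5) + 26952)) = 1/(16975*(19/5 + 26952)) = 1/(16975*(134779/5)) = 1/457574705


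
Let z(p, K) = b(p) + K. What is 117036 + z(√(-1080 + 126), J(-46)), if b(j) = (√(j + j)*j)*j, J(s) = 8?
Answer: 117044 - 954*2^(¾)*√3*53^(¼)*√I ≈ 1.1174e+5 - 5301.9*I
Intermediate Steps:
b(j) = √2*j^(5/2) (b(j) = (√(2*j)*j)*j = ((√2*√j)*j)*j = (√2*j^(3/2))*j = √2*j^(5/2))
z(p, K) = K + √2*p^(5/2) (z(p, K) = √2*p^(5/2) + K = K + √2*p^(5/2))
117036 + z(√(-1080 + 126), J(-46)) = 117036 + (8 + √2*(√(-1080 + 126))^(5/2)) = 117036 + (8 + √2*(√(-954))^(5/2)) = 117036 + (8 + √2*(3*I*√106)^(5/2)) = 117036 + (8 + √2*(954*√3*106^(¼)*(-√I))) = 117036 + (8 - 954*2^(¾)*√3*53^(¼)*√I) = 117044 - 954*2^(¾)*√3*53^(¼)*√I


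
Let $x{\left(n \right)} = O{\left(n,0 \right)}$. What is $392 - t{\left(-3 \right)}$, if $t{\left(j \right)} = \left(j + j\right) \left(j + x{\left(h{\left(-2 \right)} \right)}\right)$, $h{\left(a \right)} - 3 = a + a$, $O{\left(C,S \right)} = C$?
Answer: $368$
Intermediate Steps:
$h{\left(a \right)} = 3 + 2 a$ ($h{\left(a \right)} = 3 + \left(a + a\right) = 3 + 2 a$)
$x{\left(n \right)} = n$
$t{\left(j \right)} = 2 j \left(-1 + j\right)$ ($t{\left(j \right)} = \left(j + j\right) \left(j + \left(3 + 2 \left(-2\right)\right)\right) = 2 j \left(j + \left(3 - 4\right)\right) = 2 j \left(j - 1\right) = 2 j \left(-1 + j\right)$)
$392 - t{\left(-3 \right)} = 392 - 2 \left(-3\right) \left(-1 - 3\right) = 392 - 2 \left(-3\right) \left(-4\right) = 392 - 24 = 368$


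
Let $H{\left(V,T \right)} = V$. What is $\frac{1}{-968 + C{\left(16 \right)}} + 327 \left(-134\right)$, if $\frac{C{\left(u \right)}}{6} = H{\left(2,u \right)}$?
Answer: $- \frac{41890009}{956} \approx -43818.0$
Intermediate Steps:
$C{\left(u \right)} = 12$ ($C{\left(u \right)} = 6 \cdot 2 = 12$)
$\frac{1}{-968 + C{\left(16 \right)}} + 327 \left(-134\right) = \frac{1}{-968 + 12} + 327 \left(-134\right) = \frac{1}{-956} - 43818 = - \frac{1}{956} - 43818 = - \frac{41890009}{956}$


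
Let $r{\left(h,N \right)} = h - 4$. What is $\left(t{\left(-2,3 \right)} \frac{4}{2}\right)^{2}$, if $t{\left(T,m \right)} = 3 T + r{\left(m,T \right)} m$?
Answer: $324$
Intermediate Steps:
$r{\left(h,N \right)} = -4 + h$
$t{\left(T,m \right)} = 3 T + m \left(-4 + m\right)$ ($t{\left(T,m \right)} = 3 T + \left(-4 + m\right) m = 3 T + m \left(-4 + m\right)$)
$\left(t{\left(-2,3 \right)} \frac{4}{2}\right)^{2} = \left(\left(3 \left(-2\right) + 3 \left(-4 + 3\right)\right) \frac{4}{2}\right)^{2} = \left(\left(-6 + 3 \left(-1\right)\right) 4 \cdot \frac{1}{2}\right)^{2} = \left(\left(-6 - 3\right) 2\right)^{2} = \left(\left(-9\right) 2\right)^{2} = \left(-18\right)^{2} = 324$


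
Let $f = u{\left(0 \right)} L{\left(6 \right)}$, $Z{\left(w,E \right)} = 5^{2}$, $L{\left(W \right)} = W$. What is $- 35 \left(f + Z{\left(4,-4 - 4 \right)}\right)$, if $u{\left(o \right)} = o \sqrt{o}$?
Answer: $-875$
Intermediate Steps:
$u{\left(o \right)} = o^{\frac{3}{2}}$
$Z{\left(w,E \right)} = 25$
$f = 0$ ($f = 0^{\frac{3}{2}} \cdot 6 = 0 \cdot 6 = 0$)
$- 35 \left(f + Z{\left(4,-4 - 4 \right)}\right) = - 35 \left(0 + 25\right) = \left(-35\right) 25 = -875$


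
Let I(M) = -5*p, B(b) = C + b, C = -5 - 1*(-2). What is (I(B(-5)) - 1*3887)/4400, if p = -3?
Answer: -22/25 ≈ -0.88000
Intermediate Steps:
C = -3 (C = -5 + 2 = -3)
B(b) = -3 + b
I(M) = 15 (I(M) = -5*(-3) = 15)
(I(B(-5)) - 1*3887)/4400 = (15 - 1*3887)/4400 = (15 - 3887)*(1/4400) = -3872*1/4400 = -22/25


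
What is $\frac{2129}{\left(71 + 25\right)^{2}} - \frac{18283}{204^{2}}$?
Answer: $- \frac{554831}{2663424} \approx -0.20831$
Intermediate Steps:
$\frac{2129}{\left(71 + 25\right)^{2}} - \frac{18283}{204^{2}} = \frac{2129}{96^{2}} - \frac{18283}{41616} = \frac{2129}{9216} - \frac{18283}{41616} = - \frac{554831}{2663424}$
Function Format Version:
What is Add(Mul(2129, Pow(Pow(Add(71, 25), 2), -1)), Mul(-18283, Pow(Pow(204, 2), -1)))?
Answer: Rational(-554831, 2663424) ≈ -0.20831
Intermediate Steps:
Add(Mul(2129, Pow(Pow(Add(71, 25), 2), -1)), Mul(-18283, Pow(Pow(204, 2), -1))) = Add(Mul(2129, Pow(Pow(96, 2), -1)), Mul(-18283, Pow(41616, -1))) = Add(Mul(2129, Pow(9216, -1)), Mul(-18283, Rational(1, 41616))) = Add(Mul(2129, Rational(1, 9216)), Rational(-18283, 41616)) = Add(Rational(2129, 9216), Rational(-18283, 41616)) = Rational(-554831, 2663424)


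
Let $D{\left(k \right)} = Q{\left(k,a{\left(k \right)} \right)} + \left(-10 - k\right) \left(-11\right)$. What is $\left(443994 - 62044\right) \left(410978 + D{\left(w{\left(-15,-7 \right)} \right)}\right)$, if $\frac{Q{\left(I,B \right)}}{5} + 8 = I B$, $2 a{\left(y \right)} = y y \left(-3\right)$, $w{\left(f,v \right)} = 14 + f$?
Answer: $156998446775$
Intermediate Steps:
$a{\left(y \right)} = - \frac{3 y^{2}}{2}$ ($a{\left(y \right)} = \frac{y y \left(-3\right)}{2} = \frac{y^{2} \left(-3\right)}{2} = \frac{\left(-3\right) y^{2}}{2} = - \frac{3 y^{2}}{2}$)
$Q{\left(I,B \right)} = -40 + 5 B I$ ($Q{\left(I,B \right)} = -40 + 5 I B = -40 + 5 B I$)
$D{\left(k \right)} = 70 + 11 k - \frac{15 k^{3}}{2}$ ($D{\left(k \right)} = \left(-40 + 5 \left(- \frac{3 k^{2}}{2}\right) k\right) + \left(-10 - k\right) \left(-11\right) = \left(-40 - \frac{15 k^{3}}{2}\right) + \left(110 + 11 k\right) = 70 + 11 k - \frac{15 k^{3}}{2}$)
$\left(443994 - 62044\right) \left(410978 + D{\left(w{\left(-15,-7 \right)} \right)}\right) = \left(443994 - 62044\right) \left(410978 + \left(70 + 11 \left(14 - 15\right) - \frac{15 \left(14 - 15\right)^{3}}{2}\right)\right) = 381950 \left(410978 + \left(70 + 11 \left(-1\right) - \frac{15 \left(-1\right)^{3}}{2}\right)\right) = 381950 \left(410978 - - \frac{133}{2}\right) = 381950 \left(410978 + \left(70 - 11 + \frac{15}{2}\right)\right) = 381950 \left(410978 + \frac{133}{2}\right) = 381950 \cdot \frac{822089}{2} = 156998446775$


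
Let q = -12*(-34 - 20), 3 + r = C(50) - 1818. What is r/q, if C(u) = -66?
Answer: -629/216 ≈ -2.9120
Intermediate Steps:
r = -1887 (r = -3 + (-66 - 1818) = -3 - 1884 = -1887)
q = 648 (q = -12*(-54) = -1*(-648) = 648)
r/q = -1887/648 = -1887*1/648 = -629/216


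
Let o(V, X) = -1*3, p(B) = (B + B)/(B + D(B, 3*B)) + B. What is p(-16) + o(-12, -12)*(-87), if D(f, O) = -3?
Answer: 4687/19 ≈ 246.68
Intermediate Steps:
p(B) = B + 2*B/(-3 + B) (p(B) = (B + B)/(B - 3) + B = (2*B)/(-3 + B) + B = 2*B/(-3 + B) + B = B + 2*B/(-3 + B))
o(V, X) = -3
p(-16) + o(-12, -12)*(-87) = -16*(-1 - 16)/(-3 - 16) - 3*(-87) = -16*(-17)/(-19) + 261 = -16*(-1/19)*(-17) + 261 = -272/19 + 261 = 4687/19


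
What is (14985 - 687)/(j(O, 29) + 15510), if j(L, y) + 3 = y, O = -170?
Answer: 7149/7768 ≈ 0.92031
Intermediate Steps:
j(L, y) = -3 + y
(14985 - 687)/(j(O, 29) + 15510) = (14985 - 687)/((-3 + 29) + 15510) = 14298/(26 + 15510) = 14298/15536 = 14298*(1/15536) = 7149/7768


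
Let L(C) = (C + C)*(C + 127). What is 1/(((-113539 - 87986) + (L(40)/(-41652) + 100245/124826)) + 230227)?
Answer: 99985626/2869835663017 ≈ 3.4840e-5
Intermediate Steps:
L(C) = 2*C*(127 + C) (L(C) = (2*C)*(127 + C) = 2*C*(127 + C))
1/(((-113539 - 87986) + (L(40)/(-41652) + 100245/124826)) + 230227) = 1/(((-113539 - 87986) + ((2*40*(127 + 40))/(-41652) + 100245/124826)) + 230227) = 1/((-201525 + ((2*40*167)*(-1/41652) + 100245*(1/124826))) + 230227) = 1/((-201525 + (13360*(-1/41652) + 100245/124826)) + 230227) = 1/((-201525 + (-3340/10413 + 100245/124826)) + 230227) = 1/((-201525 + 48225565/99985626) + 230227) = 1/(-20149555054085/99985626 + 230227) = 1/(2869835663017/99985626) = 99985626/2869835663017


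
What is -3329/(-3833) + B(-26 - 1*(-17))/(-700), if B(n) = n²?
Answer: 2019827/2683100 ≈ 0.75280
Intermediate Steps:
-3329/(-3833) + B(-26 - 1*(-17))/(-700) = -3329/(-3833) + (-26 - 1*(-17))²/(-700) = -3329*(-1/3833) + (-26 + 17)²*(-1/700) = 3329/3833 + (-9)²*(-1/700) = 3329/3833 + 81*(-1/700) = 3329/3833 - 81/700 = 2019827/2683100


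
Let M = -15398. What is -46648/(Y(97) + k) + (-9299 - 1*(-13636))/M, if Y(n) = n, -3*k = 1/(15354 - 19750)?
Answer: -9478302552821/19697691326 ≈ -481.19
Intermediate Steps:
k = 1/13188 (k = -1/(3*(15354 - 19750)) = -⅓/(-4396) = -⅓*(-1/4396) = 1/13188 ≈ 7.5827e-5)
-46648/(Y(97) + k) + (-9299 - 1*(-13636))/M = -46648/(97 + 1/13188) + (-9299 - 1*(-13636))/(-15398) = -46648/1279237/13188 + (-9299 + 13636)*(-1/15398) = -46648*13188/1279237 + 4337*(-1/15398) = -615193824/1279237 - 4337/15398 = -9478302552821/19697691326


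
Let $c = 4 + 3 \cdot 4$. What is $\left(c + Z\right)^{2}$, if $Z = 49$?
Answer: $4225$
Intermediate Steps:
$c = 16$ ($c = 4 + 12 = 16$)
$\left(c + Z\right)^{2} = \left(16 + 49\right)^{2} = 65^{2} = 4225$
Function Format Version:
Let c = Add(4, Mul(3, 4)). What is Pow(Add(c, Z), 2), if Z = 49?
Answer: 4225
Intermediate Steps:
c = 16 (c = Add(4, 12) = 16)
Pow(Add(c, Z), 2) = Pow(Add(16, 49), 2) = Pow(65, 2) = 4225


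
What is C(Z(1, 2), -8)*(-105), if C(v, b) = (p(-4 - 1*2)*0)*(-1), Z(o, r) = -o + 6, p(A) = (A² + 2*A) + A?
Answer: 0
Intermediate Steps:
p(A) = A² + 3*A
Z(o, r) = 6 - o
C(v, b) = 0 (C(v, b) = (((-4 - 1*2)*(3 + (-4 - 1*2)))*0)*(-1) = (((-4 - 2)*(3 + (-4 - 2)))*0)*(-1) = (-6*(3 - 6)*0)*(-1) = (-6*(-3)*0)*(-1) = (18*0)*(-1) = 0*(-1) = 0)
C(Z(1, 2), -8)*(-105) = 0*(-105) = 0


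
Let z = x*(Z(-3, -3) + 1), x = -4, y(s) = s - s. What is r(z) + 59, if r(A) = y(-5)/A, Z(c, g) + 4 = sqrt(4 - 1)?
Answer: 59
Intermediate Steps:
y(s) = 0
Z(c, g) = -4 + sqrt(3) (Z(c, g) = -4 + sqrt(4 - 1) = -4 + sqrt(3))
z = 12 - 4*sqrt(3) (z = -4*((-4 + sqrt(3)) + 1) = -4*(-3 + sqrt(3)) = 12 - 4*sqrt(3) ≈ 5.0718)
r(A) = 0 (r(A) = 0/A = 0)
r(z) + 59 = 0 + 59 = 59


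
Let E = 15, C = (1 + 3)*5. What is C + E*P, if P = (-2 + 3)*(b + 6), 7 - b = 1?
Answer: 200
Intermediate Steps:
C = 20 (C = 4*5 = 20)
b = 6 (b = 7 - 1*1 = 7 - 1 = 6)
P = 12 (P = (-2 + 3)*(6 + 6) = 1*12 = 12)
C + E*P = 20 + 15*12 = 20 + 180 = 200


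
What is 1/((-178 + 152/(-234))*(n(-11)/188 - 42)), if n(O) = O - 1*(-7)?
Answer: 5499/41281450 ≈ 0.00013321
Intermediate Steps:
n(O) = 7 + O (n(O) = O + 7 = 7 + O)
1/((-178 + 152/(-234))*(n(-11)/188 - 42)) = 1/((-178 + 152/(-234))*((7 - 11)/188 - 42)) = 1/((-178 + 152*(-1/234))*(-4*1/188 - 42)) = 1/((-178 - 76/117)*(-1/47 - 42)) = 1/(-20902/117*(-1975/47)) = 1/(41281450/5499) = 5499/41281450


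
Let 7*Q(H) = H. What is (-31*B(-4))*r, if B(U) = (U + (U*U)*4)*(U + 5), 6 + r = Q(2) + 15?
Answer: -120900/7 ≈ -17271.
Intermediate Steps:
Q(H) = H/7
r = 65/7 (r = -6 + ((1/7)*2 + 15) = -6 + (2/7 + 15) = -6 + 107/7 = 65/7 ≈ 9.2857)
B(U) = (5 + U)*(U + 4*U**2) (B(U) = (U + U**2*4)*(5 + U) = (U + 4*U**2)*(5 + U) = (5 + U)*(U + 4*U**2))
(-31*B(-4))*r = -(-124)*(5 + 4*(-4)**2 + 21*(-4))*(65/7) = -(-124)*(5 + 4*16 - 84)*(65/7) = -(-124)*(5 + 64 - 84)*(65/7) = -(-124)*(-15)*(65/7) = -31*60*(65/7) = -1860*65/7 = -120900/7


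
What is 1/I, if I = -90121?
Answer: -1/90121 ≈ -1.1096e-5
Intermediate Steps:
1/I = 1/(-90121) = -1/90121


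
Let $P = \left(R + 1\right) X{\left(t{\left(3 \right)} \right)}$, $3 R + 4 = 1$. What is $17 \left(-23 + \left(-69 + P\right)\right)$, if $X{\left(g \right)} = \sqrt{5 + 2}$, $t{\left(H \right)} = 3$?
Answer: $-1564$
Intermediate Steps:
$R = -1$ ($R = - \frac{4}{3} + \frac{1}{3} \cdot 1 = - \frac{4}{3} + \frac{1}{3} = -1$)
$X{\left(g \right)} = \sqrt{7}$
$P = 0$ ($P = \left(-1 + 1\right) \sqrt{7} = 0 \sqrt{7} = 0$)
$17 \left(-23 + \left(-69 + P\right)\right) = 17 \left(-23 + \left(-69 + 0\right)\right) = 17 \left(-23 - 69\right) = 17 \left(-92\right) = -1564$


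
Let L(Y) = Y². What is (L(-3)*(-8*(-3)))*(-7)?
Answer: -1512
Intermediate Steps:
(L(-3)*(-8*(-3)))*(-7) = ((-3)²*(-8*(-3)))*(-7) = (9*24)*(-7) = 216*(-7) = -1512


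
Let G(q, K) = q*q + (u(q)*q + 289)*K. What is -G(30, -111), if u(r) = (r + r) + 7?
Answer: 254289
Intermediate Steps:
u(r) = 7 + 2*r (u(r) = 2*r + 7 = 7 + 2*r)
G(q, K) = q² + K*(289 + q*(7 + 2*q)) (G(q, K) = q*q + ((7 + 2*q)*q + 289)*K = q² + (q*(7 + 2*q) + 289)*K = q² + (289 + q*(7 + 2*q))*K = q² + K*(289 + q*(7 + 2*q)))
-G(30, -111) = -(30² + 289*(-111) - 111*30*(7 + 2*30)) = -(900 - 32079 - 111*30*(7 + 60)) = -(900 - 32079 - 111*30*67) = -(900 - 32079 - 223110) = -1*(-254289) = 254289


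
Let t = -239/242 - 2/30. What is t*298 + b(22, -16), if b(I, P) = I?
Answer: -530293/1815 ≈ -292.17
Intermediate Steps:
t = -3827/3630 (t = -239*1/242 - 2*1/30 = -239/242 - 1/15 = -3827/3630 ≈ -1.0543)
t*298 + b(22, -16) = -3827/3630*298 + 22 = -570223/1815 + 22 = -530293/1815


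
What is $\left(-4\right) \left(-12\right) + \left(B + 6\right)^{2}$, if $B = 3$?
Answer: $129$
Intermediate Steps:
$\left(-4\right) \left(-12\right) + \left(B + 6\right)^{2} = \left(-4\right) \left(-12\right) + \left(3 + 6\right)^{2} = 48 + 9^{2} = 48 + 81 = 129$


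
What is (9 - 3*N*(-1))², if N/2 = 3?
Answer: 729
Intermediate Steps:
N = 6 (N = 2*3 = 6)
(9 - 3*N*(-1))² = (9 - 3*6*(-1))² = (9 - 18*(-1))² = (9 + 18)² = 27² = 729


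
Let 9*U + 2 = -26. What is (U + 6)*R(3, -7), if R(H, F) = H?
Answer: 26/3 ≈ 8.6667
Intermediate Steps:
U = -28/9 (U = -2/9 + (1/9)*(-26) = -2/9 - 26/9 = -28/9 ≈ -3.1111)
(U + 6)*R(3, -7) = (-28/9 + 6)*3 = (26/9)*3 = 26/3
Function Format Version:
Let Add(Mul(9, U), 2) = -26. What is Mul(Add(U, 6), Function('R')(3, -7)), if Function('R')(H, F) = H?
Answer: Rational(26, 3) ≈ 8.6667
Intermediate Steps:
U = Rational(-28, 9) (U = Add(Rational(-2, 9), Mul(Rational(1, 9), -26)) = Add(Rational(-2, 9), Rational(-26, 9)) = Rational(-28, 9) ≈ -3.1111)
Mul(Add(U, 6), Function('R')(3, -7)) = Mul(Add(Rational(-28, 9), 6), 3) = Mul(Rational(26, 9), 3) = Rational(26, 3)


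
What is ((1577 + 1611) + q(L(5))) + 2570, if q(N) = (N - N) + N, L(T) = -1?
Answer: 5757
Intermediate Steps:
q(N) = N (q(N) = 0 + N = N)
((1577 + 1611) + q(L(5))) + 2570 = ((1577 + 1611) - 1) + 2570 = (3188 - 1) + 2570 = 3187 + 2570 = 5757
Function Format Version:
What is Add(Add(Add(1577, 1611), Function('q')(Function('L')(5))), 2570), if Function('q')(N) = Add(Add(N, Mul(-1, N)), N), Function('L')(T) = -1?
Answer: 5757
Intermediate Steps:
Function('q')(N) = N (Function('q')(N) = Add(0, N) = N)
Add(Add(Add(1577, 1611), Function('q')(Function('L')(5))), 2570) = Add(Add(Add(1577, 1611), -1), 2570) = Add(Add(3188, -1), 2570) = Add(3187, 2570) = 5757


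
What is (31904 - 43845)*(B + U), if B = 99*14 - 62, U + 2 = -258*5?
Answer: -382112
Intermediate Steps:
U = -1292 (U = -2 - 258*5 = -2 - 1290 = -1292)
B = 1324 (B = 1386 - 62 = 1324)
(31904 - 43845)*(B + U) = (31904 - 43845)*(1324 - 1292) = -11941*32 = -382112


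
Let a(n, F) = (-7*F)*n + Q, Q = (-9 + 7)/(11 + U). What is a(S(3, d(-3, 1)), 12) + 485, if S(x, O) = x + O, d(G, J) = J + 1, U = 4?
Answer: 973/15 ≈ 64.867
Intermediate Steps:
d(G, J) = 1 + J
Q = -2/15 (Q = (-9 + 7)/(11 + 4) = -2/15 ≈ -0.13333)
S(x, O) = O + x
a(n, F) = -2/15 - 7*F*n (a(n, F) = (-7*F)*n - 2/15 = -7*F*n - 2/15 = -2/15 - 7*F*n)
a(S(3, d(-3, 1)), 12) + 485 = (-2/15 - 7*12*((1 + 1) + 3)) + 485 = (-2/15 - 7*12*(2 + 3)) + 485 = (-2/15 - 7*12*5) + 485 = (-2/15 - 420) + 485 = -6302/15 + 485 = 973/15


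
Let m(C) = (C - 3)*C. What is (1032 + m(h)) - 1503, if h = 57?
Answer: 2607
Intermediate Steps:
m(C) = C*(-3 + C) (m(C) = (-3 + C)*C = C*(-3 + C))
(1032 + m(h)) - 1503 = (1032 + 57*(-3 + 57)) - 1503 = (1032 + 57*54) - 1503 = (1032 + 3078) - 1503 = 4110 - 1503 = 2607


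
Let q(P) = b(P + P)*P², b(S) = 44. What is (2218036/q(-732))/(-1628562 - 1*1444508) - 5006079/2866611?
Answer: -249791917400357413/143037344312422560 ≈ -1.7463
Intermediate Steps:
q(P) = 44*P²
(2218036/q(-732))/(-1628562 - 1*1444508) - 5006079/2866611 = (2218036/((44*(-732)²)))/(-1628562 - 1*1444508) - 5006079/2866611 = (2218036/((44*535824)))/(-1628562 - 1444508) - 5006079*1/2866611 = (2218036/23576256)/(-3073070) - 1668693/955537 = (2218036*(1/23576256))*(-1/3073070) - 1668693/955537 = (554509/5894064)*(-1/3073070) - 1668693/955537 = -554509/18112871256480 - 1668693/955537 = -249791917400357413/143037344312422560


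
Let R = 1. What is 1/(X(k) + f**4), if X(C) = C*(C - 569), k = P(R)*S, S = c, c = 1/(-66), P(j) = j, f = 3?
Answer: 4356/390391 ≈ 0.011158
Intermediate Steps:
c = -1/66 ≈ -0.015152
S = -1/66 ≈ -0.015152
k = -1/66 (k = 1*(-1/66) = -1/66 ≈ -0.015152)
X(C) = C*(-569 + C)
1/(X(k) + f**4) = 1/(-(-569 - 1/66)/66 + 3**4) = 1/(-1/66*(-37555/66) + 81) = 1/(37555/4356 + 81) = 1/(390391/4356) = 4356/390391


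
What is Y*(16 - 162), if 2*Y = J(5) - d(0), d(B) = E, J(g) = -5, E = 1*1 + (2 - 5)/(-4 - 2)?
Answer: 949/2 ≈ 474.50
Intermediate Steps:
E = 3/2 (E = 1 - 3/(-6) = 1 - 3*(-⅙) = 1 + ½ = 3/2 ≈ 1.5000)
d(B) = 3/2
Y = -13/4 (Y = (-5 - 1*3/2)/2 = (-5 - 3/2)/2 = (½)*(-13/2) = -13/4 ≈ -3.2500)
Y*(16 - 162) = -13*(16 - 162)/4 = -13/4*(-146) = 949/2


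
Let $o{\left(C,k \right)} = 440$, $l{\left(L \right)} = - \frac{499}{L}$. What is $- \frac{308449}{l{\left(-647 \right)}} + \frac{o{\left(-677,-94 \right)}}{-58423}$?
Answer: $- \frac{11659274024329}{29153077} \approx -3.9993 \cdot 10^{5}$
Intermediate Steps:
$- \frac{308449}{l{\left(-647 \right)}} + \frac{o{\left(-677,-94 \right)}}{-58423} = - \frac{308449}{\left(-499\right) \frac{1}{-647}} + \frac{440}{-58423} = - \frac{308449}{\left(-499\right) \left(- \frac{1}{647}\right)} + 440 \left(- \frac{1}{58423}\right) = - \frac{308449}{\frac{499}{647}} - \frac{440}{58423} = \left(-308449\right) \frac{647}{499} - \frac{440}{58423} = - \frac{199566503}{499} - \frac{440}{58423} = - \frac{11659274024329}{29153077}$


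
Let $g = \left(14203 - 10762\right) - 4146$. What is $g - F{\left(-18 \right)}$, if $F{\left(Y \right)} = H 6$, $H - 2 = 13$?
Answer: $-795$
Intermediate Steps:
$H = 15$ ($H = 2 + 13 = 15$)
$g = -705$ ($g = 3441 - 4146 = -705$)
$F{\left(Y \right)} = 90$ ($F{\left(Y \right)} = 15 \cdot 6 = 90$)
$g - F{\left(-18 \right)} = -705 - 90 = -795$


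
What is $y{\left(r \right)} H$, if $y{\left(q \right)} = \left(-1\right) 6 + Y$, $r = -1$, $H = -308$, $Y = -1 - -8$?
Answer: $-308$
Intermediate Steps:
$Y = 7$ ($Y = -1 + 8 = 7$)
$y{\left(q \right)} = 1$ ($y{\left(q \right)} = \left(-1\right) 6 + 7 = -6 + 7 = 1$)
$y{\left(r \right)} H = 1 \left(-308\right) = -308$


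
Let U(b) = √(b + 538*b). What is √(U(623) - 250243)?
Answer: √(-250243 + 7*√6853) ≈ 499.66*I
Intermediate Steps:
U(b) = 7*√11*√b (U(b) = √(539*b) = 7*√11*√b)
√(U(623) - 250243) = √(7*√11*√623 - 250243) = √(7*√6853 - 250243) = √(-250243 + 7*√6853)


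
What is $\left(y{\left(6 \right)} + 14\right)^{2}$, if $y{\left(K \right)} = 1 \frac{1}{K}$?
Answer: $\frac{7225}{36} \approx 200.69$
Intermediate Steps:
$y{\left(K \right)} = \frac{1}{K}$
$\left(y{\left(6 \right)} + 14\right)^{2} = \left(\frac{1}{6} + 14\right)^{2} = \left(\frac{85}{6}\right)^{2} = \frac{7225}{36}$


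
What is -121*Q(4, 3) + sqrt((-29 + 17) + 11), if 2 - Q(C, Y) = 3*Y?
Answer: 847 + I ≈ 847.0 + 1.0*I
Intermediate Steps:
Q(C, Y) = 2 - 3*Y
-121*Q(4, 3) + sqrt((-29 + 17) + 11) = -121*(2 - 3*3) + sqrt((-29 + 17) + 11) = -121*(2 - 9) + sqrt(-12 + 11) = -121*(-7) + sqrt(-1) = 847 + I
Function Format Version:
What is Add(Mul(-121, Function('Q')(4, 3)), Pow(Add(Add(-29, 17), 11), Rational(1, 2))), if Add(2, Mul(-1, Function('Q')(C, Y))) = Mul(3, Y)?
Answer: Add(847, I) ≈ Add(847.00, Mul(1.0000, I))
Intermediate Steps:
Function('Q')(C, Y) = Add(2, Mul(-3, Y)) (Function('Q')(C, Y) = Add(2, Mul(-1, Mul(3, Y))) = Add(2, Mul(-3, Y)))
Add(Mul(-121, Function('Q')(4, 3)), Pow(Add(Add(-29, 17), 11), Rational(1, 2))) = Add(Mul(-121, Add(2, Mul(-3, 3))), Pow(Add(Add(-29, 17), 11), Rational(1, 2))) = Add(Mul(-121, Add(2, -9)), Pow(Add(-12, 11), Rational(1, 2))) = Add(Mul(-121, -7), Pow(-1, Rational(1, 2))) = Add(847, I)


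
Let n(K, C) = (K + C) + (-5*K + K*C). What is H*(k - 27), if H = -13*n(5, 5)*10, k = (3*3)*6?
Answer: -35100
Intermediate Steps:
n(K, C) = C - 4*K + C*K (n(K, C) = (C + K) + (-5*K + C*K) = C - 4*K + C*K)
k = 54 (k = 9*6 = 54)
H = -1300 (H = -13*(5 - 4*5 + 5*5)*10 = -13*(5 - 20 + 25)*10 = -13*10*10 = -130*10 = -1300)
H*(k - 27) = -1300*(54 - 27) = -1300*27 = -35100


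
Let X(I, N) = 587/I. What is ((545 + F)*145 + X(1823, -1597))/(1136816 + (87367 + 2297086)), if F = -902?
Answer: -94367008/6419273387 ≈ -0.014701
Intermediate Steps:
((545 + F)*145 + X(1823, -1597))/(1136816 + (87367 + 2297086)) = ((545 - 902)*145 + 587/1823)/(1136816 + (87367 + 2297086)) = (-357*145 + 587*(1/1823))/(1136816 + 2384453) = (-51765 + 587/1823)/3521269 = -94367008/1823*1/3521269 = -94367008/6419273387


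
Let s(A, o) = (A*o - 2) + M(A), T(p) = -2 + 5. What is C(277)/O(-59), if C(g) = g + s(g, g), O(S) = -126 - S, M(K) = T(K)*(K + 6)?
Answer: -77853/67 ≈ -1162.0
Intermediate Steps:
T(p) = 3
M(K) = 18 + 3*K (M(K) = 3*(K + 6) = 3*(6 + K) = 18 + 3*K)
s(A, o) = 16 + 3*A + A*o (s(A, o) = (A*o - 2) + (18 + 3*A) = (-2 + A*o) + (18 + 3*A) = 16 + 3*A + A*o)
C(g) = 16 + g**2 + 4*g (C(g) = g + (16 + 3*g + g*g) = g + (16 + 3*g + g**2) = g + (16 + g**2 + 3*g) = 16 + g**2 + 4*g)
C(277)/O(-59) = (16 + 277**2 + 4*277)/(-126 - 1*(-59)) = (16 + 76729 + 1108)/(-126 + 59) = 77853/(-67) = 77853*(-1/67) = -77853/67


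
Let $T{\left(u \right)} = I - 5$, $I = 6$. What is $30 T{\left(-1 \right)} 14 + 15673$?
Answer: $16093$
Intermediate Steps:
$T{\left(u \right)} = 1$ ($T{\left(u \right)} = 6 - 5 = 1$)
$30 T{\left(-1 \right)} 14 + 15673 = 30 \cdot 1 \cdot 14 + 15673 = 30 \cdot 14 + 15673 = 420 + 15673 = 16093$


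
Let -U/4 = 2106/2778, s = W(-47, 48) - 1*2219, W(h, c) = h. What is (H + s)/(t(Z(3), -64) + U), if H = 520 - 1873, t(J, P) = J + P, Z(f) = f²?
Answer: 1675597/26869 ≈ 62.362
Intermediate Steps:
H = -1353
s = -2266 (s = -47 - 1*2219 = -47 - 2219 = -2266)
U = -1404/463 (U = -8424/2778 = -4*351/463 = -1404/463 ≈ -3.0324)
(H + s)/(t(Z(3), -64) + U) = (-1353 - 2266)/((3² - 64) - 1404/463) = -3619/((9 - 64) - 1404/463) = -3619/(-55 - 1404/463) = -3619/(-26869/463) = -3619*(-463/26869) = 1675597/26869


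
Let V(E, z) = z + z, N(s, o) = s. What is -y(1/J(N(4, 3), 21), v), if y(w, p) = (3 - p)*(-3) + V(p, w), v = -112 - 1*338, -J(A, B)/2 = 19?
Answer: 25822/19 ≈ 1359.1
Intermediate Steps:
J(A, B) = -38 (J(A, B) = -2*19 = -38)
V(E, z) = 2*z
v = -450 (v = -112 - 338 = -450)
y(w, p) = -9 + 2*w + 3*p (y(w, p) = (3 - p)*(-3) + 2*w = (-9 + 3*p) + 2*w = -9 + 2*w + 3*p)
-y(1/J(N(4, 3), 21), v) = -(-9 + 2/(-38) + 3*(-450)) = -(-9 + 2*(-1/38) - 1350) = -(-9 - 1/19 - 1350) = -1*(-25822/19) = 25822/19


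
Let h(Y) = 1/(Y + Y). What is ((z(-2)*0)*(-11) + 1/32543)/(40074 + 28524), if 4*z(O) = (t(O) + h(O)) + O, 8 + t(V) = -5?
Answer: 1/2232384714 ≈ 4.4795e-10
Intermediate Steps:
t(V) = -13 (t(V) = -8 - 5 = -13)
h(Y) = 1/(2*Y)
z(O) = -13/4 + O/4 + 1/(8*O) (z(O) = ((-13 + 1/(2*O)) + O)/4 = (-13 + O + 1/(2*O))/4 = -13/4 + O/4 + 1/(8*O))
((z(-2)*0)*(-11) + 1/32543)/(40074 + 28524) = ((((⅛)*(1 + 2*(-2)*(-13 - 2))/(-2))*0)*(-11) + 1/32543)/(40074 + 28524) = ((((⅛)*(-½)*(1 + 2*(-2)*(-15)))*0)*(-11) + 1/32543)/68598 = ((((⅛)*(-½)*(1 + 60))*0)*(-11) + 1/32543)*(1/68598) = ((((⅛)*(-½)*61)*0)*(-11) + 1/32543)*(1/68598) = (-61/16*0*(-11) + 1/32543)*(1/68598) = (0*(-11) + 1/32543)*(1/68598) = (0 + 1/32543)*(1/68598) = (1/32543)*(1/68598) = 1/2232384714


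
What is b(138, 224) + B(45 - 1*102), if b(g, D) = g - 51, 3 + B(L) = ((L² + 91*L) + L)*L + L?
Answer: 113742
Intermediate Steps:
B(L) = -3 + L + L*(L² + 92*L) (B(L) = -3 + (((L² + 91*L) + L)*L + L) = -3 + ((L² + 92*L)*L + L) = -3 + (L*(L² + 92*L) + L) = -3 + (L + L*(L² + 92*L)) = -3 + L + L*(L² + 92*L))
b(g, D) = -51 + g
b(138, 224) + B(45 - 1*102) = (-51 + 138) + (-3 + (45 - 1*102) + (45 - 1*102)³ + 92*(45 - 1*102)²) = 87 + (-3 + (45 - 102) + (45 - 102)³ + 92*(45 - 102)²) = 87 + (-3 - 57 + (-57)³ + 92*(-57)²) = 87 + (-3 - 57 - 185193 + 92*3249) = 87 + (-3 - 57 - 185193 + 298908) = 87 + 113655 = 113742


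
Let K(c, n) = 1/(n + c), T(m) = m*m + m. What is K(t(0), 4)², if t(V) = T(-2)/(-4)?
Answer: 4/49 ≈ 0.081633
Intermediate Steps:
T(m) = m + m² (T(m) = m² + m = m + m²)
t(V) = -½ (t(V) = -2*(1 - 2)/(-4) = -2*(-1)*(-¼) = 2*(-¼) = -½)
K(c, n) = 1/(c + n)
K(t(0), 4)² = (1/(-½ + 4))² = (1/(7/2))² = (2/7)² = 4/49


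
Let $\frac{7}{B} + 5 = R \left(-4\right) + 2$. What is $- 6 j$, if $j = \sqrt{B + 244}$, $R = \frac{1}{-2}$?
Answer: $- 6 \sqrt{237} \approx -92.369$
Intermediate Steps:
$R = - \frac{1}{2} \approx -0.5$
$B = -7$ ($B = \frac{7}{-5 + \left(\left(- \frac{1}{2}\right) \left(-4\right) + 2\right)} = \frac{7}{-5 + \left(2 + 2\right)} = \frac{7}{-5 + 4} = \frac{7}{-1} = 7 \left(-1\right) = -7$)
$j = \sqrt{237}$ ($j = \sqrt{-7 + 244} = \sqrt{237} \approx 15.395$)
$- 6 j = - 6 \sqrt{237}$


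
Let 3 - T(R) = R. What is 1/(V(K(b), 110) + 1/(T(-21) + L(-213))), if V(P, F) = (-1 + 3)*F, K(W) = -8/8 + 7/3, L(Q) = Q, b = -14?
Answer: 189/41579 ≈ 0.0045456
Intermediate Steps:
K(W) = 4/3 (K(W) = -8*⅛ + 7*(⅓) = -1 + 7/3 = 4/3)
T(R) = 3 - R
V(P, F) = 2*F
1/(V(K(b), 110) + 1/(T(-21) + L(-213))) = 1/(2*110 + 1/((3 - 1*(-21)) - 213)) = 1/(220 + 1/((3 + 21) - 213)) = 1/(220 + 1/(24 - 213)) = 1/(220 + 1/(-189)) = 1/(220 - 1/189) = 1/(41579/189) = 189/41579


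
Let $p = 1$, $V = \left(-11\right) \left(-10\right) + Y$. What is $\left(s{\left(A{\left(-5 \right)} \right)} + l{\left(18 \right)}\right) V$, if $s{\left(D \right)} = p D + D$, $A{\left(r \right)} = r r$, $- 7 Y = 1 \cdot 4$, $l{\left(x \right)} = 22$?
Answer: $\frac{55152}{7} \approx 7878.9$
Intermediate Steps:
$Y = - \frac{4}{7}$ ($Y = - \frac{1 \cdot 4}{7} = \left(- \frac{1}{7}\right) 4 = - \frac{4}{7} \approx -0.57143$)
$V = \frac{766}{7}$ ($V = \left(-11\right) \left(-10\right) - \frac{4}{7} = 110 - \frac{4}{7} = \frac{766}{7} \approx 109.43$)
$A{\left(r \right)} = r^{2}$
$s{\left(D \right)} = 2 D$ ($s{\left(D \right)} = 1 D + D = D + D = 2 D$)
$\left(s{\left(A{\left(-5 \right)} \right)} + l{\left(18 \right)}\right) V = \left(2 \left(-5\right)^{2} + 22\right) \frac{766}{7} = \left(2 \cdot 25 + 22\right) \frac{766}{7} = \left(50 + 22\right) \frac{766}{7} = 72 \cdot \frac{766}{7} = \frac{55152}{7}$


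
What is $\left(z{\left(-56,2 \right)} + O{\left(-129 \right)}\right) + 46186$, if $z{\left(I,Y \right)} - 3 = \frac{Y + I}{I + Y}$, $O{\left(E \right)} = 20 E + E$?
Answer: $43481$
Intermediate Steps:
$O{\left(E \right)} = 21 E$
$z{\left(I,Y \right)} = 4$ ($z{\left(I,Y \right)} = 3 + \frac{Y + I}{I + Y} = 3 + \frac{I + Y}{I + Y} = 3 + 1 = 4$)
$\left(z{\left(-56,2 \right)} + O{\left(-129 \right)}\right) + 46186 = \left(4 + 21 \left(-129\right)\right) + 46186 = \left(4 - 2709\right) + 46186 = -2705 + 46186 = 43481$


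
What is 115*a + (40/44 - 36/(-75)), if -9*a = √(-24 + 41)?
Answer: 382/275 - 115*√17/9 ≈ -51.295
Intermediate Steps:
a = -√17/9 (a = -√(-24 + 41)/9 = -√17/9 ≈ -0.45812)
115*a + (40/44 - 36/(-75)) = 115*(-√17/9) + (40/44 - 36/(-75)) = -115*√17/9 + (40*(1/44) - 36*(-1/75)) = -115*√17/9 + (10/11 + 12/25) = -115*√17/9 + 382/275 = 382/275 - 115*√17/9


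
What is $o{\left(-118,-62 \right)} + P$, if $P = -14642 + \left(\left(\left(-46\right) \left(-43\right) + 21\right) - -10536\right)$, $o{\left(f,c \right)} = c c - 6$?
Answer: $1731$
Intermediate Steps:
$o{\left(f,c \right)} = -6 + c^{2}$ ($o{\left(f,c \right)} = c^{2} - 6 = -6 + c^{2}$)
$P = -2107$ ($P = -14642 + \left(\left(1978 + 21\right) + 10536\right) = -14642 + \left(1999 + 10536\right) = -14642 + 12535 = -2107$)
$o{\left(-118,-62 \right)} + P = \left(-6 + \left(-62\right)^{2}\right) - 2107 = \left(-6 + 3844\right) - 2107 = 3838 - 2107 = 1731$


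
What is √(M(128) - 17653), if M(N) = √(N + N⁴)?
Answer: √(-17653 + 24*√466034) ≈ 35.623*I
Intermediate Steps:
√(M(128) - 17653) = √(√(128 + 128⁴) - 17653) = √(√(128 + 268435456) - 17653) = √(√268435584 - 17653) = √(24*√466034 - 17653) = √(-17653 + 24*√466034)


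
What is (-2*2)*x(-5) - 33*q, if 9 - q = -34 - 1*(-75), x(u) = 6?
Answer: 1032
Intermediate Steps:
q = -32 (q = 9 - (-34 - 1*(-75)) = 9 - (-34 + 75) = 9 - 1*41 = 9 - 41 = -32)
(-2*2)*x(-5) - 33*q = -2*2*6 - 33*(-32) = -4*6 + 1056 = -24 + 1056 = 1032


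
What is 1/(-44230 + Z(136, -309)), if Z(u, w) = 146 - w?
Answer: -1/43775 ≈ -2.2844e-5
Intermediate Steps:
1/(-44230 + Z(136, -309)) = 1/(-44230 + (146 - 1*(-309))) = 1/(-44230 + (146 + 309)) = 1/(-44230 + 455) = 1/(-43775) = -1/43775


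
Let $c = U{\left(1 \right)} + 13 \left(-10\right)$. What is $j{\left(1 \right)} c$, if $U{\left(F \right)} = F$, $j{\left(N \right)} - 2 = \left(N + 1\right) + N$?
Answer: $-645$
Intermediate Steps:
$j{\left(N \right)} = 3 + 2 N$ ($j{\left(N \right)} = 2 + \left(\left(N + 1\right) + N\right) = 2 + \left(\left(1 + N\right) + N\right) = 2 + \left(1 + 2 N\right) = 3 + 2 N$)
$c = -129$ ($c = 1 + 13 \left(-10\right) = 1 - 130 = -129$)
$j{\left(1 \right)} c = \left(3 + 2 \cdot 1\right) \left(-129\right) = \left(3 + 2\right) \left(-129\right) = 5 \left(-129\right) = -645$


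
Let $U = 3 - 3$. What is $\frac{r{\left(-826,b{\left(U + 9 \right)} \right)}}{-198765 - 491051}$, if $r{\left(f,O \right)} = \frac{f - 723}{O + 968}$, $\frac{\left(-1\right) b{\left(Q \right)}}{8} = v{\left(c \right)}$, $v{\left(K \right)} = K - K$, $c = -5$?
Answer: $\frac{1549}{667741888} \approx 2.3198 \cdot 10^{-6}$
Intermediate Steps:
$U = 0$ ($U = 3 - 3 = 0$)
$v{\left(K \right)} = 0$
$b{\left(Q \right)} = 0$ ($b{\left(Q \right)} = \left(-8\right) 0 = 0$)
$r{\left(f,O \right)} = \frac{-723 + f}{968 + O}$
$\frac{r{\left(-826,b{\left(U + 9 \right)} \right)}}{-198765 - 491051} = \frac{\frac{1}{968 + 0} \left(-723 - 826\right)}{-198765 - 491051} = \frac{\frac{1}{968} \left(-1549\right)}{-689816} = \frac{1}{968} \left(-1549\right) \left(- \frac{1}{689816}\right) = \left(- \frac{1549}{968}\right) \left(- \frac{1}{689816}\right) = \frac{1549}{667741888}$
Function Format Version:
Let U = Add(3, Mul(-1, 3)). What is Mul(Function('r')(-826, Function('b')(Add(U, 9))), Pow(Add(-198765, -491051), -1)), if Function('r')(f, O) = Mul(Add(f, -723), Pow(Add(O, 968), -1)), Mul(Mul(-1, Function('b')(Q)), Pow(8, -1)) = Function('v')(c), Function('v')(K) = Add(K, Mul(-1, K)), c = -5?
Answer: Rational(1549, 667741888) ≈ 2.3198e-6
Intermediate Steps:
U = 0 (U = Add(3, -3) = 0)
Function('v')(K) = 0
Function('b')(Q) = 0 (Function('b')(Q) = Mul(-8, 0) = 0)
Function('r')(f, O) = Mul(Pow(Add(968, O), -1), Add(-723, f)) (Function('r')(f, O) = Mul(Add(-723, f), Pow(Add(968, O), -1)) = Mul(Pow(Add(968, O), -1), Add(-723, f)))
Mul(Function('r')(-826, Function('b')(Add(U, 9))), Pow(Add(-198765, -491051), -1)) = Mul(Mul(Pow(Add(968, 0), -1), Add(-723, -826)), Pow(Add(-198765, -491051), -1)) = Mul(Mul(Pow(968, -1), -1549), Pow(-689816, -1)) = Mul(Mul(Rational(1, 968), -1549), Rational(-1, 689816)) = Mul(Rational(-1549, 968), Rational(-1, 689816)) = Rational(1549, 667741888)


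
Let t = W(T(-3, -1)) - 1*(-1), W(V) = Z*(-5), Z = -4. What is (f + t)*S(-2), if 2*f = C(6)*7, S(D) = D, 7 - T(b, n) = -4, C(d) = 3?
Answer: -63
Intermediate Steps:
T(b, n) = 11 (T(b, n) = 7 - 1*(-4) = 7 + 4 = 11)
f = 21/2 (f = (3*7)/2 = (1/2)*21 = 21/2 ≈ 10.500)
W(V) = 20 (W(V) = -4*(-5) = 20)
t = 21 (t = 20 - 1*(-1) = 20 + 1 = 21)
(f + t)*S(-2) = (21/2 + 21)*(-2) = (63/2)*(-2) = -63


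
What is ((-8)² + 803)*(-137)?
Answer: -118779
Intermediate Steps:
((-8)² + 803)*(-137) = (64 + 803)*(-137) = 867*(-137) = -118779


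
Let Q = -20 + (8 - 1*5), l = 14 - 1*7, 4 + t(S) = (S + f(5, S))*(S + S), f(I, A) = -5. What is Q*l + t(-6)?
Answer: 9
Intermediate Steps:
t(S) = -4 + 2*S*(-5 + S) (t(S) = -4 + (S - 5)*(S + S) = -4 + (-5 + S)*(2*S) = -4 + 2*S*(-5 + S))
l = 7 (l = 14 - 7 = 7)
Q = -17 (Q = -20 + (8 - 5) = -20 + 3 = -17)
Q*l + t(-6) = -17*7 + (-4 - 10*(-6) + 2*(-6)²) = -119 + (-4 + 60 + 2*36) = -119 + (-4 + 60 + 72) = -119 + 128 = 9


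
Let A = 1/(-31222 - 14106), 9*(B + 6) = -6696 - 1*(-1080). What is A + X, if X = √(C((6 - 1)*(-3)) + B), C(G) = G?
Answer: -1/45328 + I*√645 ≈ -2.2061e-5 + 25.397*I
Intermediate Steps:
B = -630 (B = -6 + (-6696 - 1*(-1080))/9 = -6 + (-6696 + 1080)/9 = -6 + (⅑)*(-5616) = -6 - 624 = -630)
A = -1/45328 (A = 1/(-45328) = -1/45328 ≈ -2.2061e-5)
X = I*√645 (X = √((6 - 1)*(-3) - 630) = √(5*(-3) - 630) = √(-15 - 630) = √(-645) = I*√645 ≈ 25.397*I)
A + X = -1/45328 + I*√645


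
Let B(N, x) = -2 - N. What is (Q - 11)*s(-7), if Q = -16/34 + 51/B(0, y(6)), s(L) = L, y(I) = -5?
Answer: 8799/34 ≈ 258.79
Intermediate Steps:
Q = -883/34 (Q = -16/34 + 51/(-2 - 1*0) = -16*1/34 + 51/(-2 + 0) = -8/17 + 51/(-2) = -8/17 + 51*(-1/2) = -8/17 - 51/2 = -883/34 ≈ -25.971)
(Q - 11)*s(-7) = (-883/34 - 11)*(-7) = -1257/34*(-7) = 8799/34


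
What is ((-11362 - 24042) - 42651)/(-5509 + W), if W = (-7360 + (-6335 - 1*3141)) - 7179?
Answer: 78055/29524 ≈ 2.6438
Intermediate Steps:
W = -24015 (W = (-7360 + (-6335 - 3141)) - 7179 = (-7360 - 9476) - 7179 = -16836 - 7179 = -24015)
((-11362 - 24042) - 42651)/(-5509 + W) = ((-11362 - 24042) - 42651)/(-5509 - 24015) = (-35404 - 42651)/(-29524) = -78055*(-1/29524) = 78055/29524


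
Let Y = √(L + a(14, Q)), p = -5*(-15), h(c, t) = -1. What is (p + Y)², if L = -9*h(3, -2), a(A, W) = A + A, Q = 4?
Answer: (75 + √37)² ≈ 6574.4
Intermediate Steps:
a(A, W) = 2*A
L = 9 (L = -9*(-1) = 9)
p = 75
Y = √37 (Y = √(9 + 2*14) = √(9 + 28) = √37 ≈ 6.0828)
(p + Y)² = (75 + √37)²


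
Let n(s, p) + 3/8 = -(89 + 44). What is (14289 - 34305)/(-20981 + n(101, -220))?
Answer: 53376/56305 ≈ 0.94798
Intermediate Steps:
n(s, p) = -1067/8 (n(s, p) = -3/8 - (89 + 44) = -3/8 - 1*133 = -3/8 - 133 = -1067/8)
(14289 - 34305)/(-20981 + n(101, -220)) = (14289 - 34305)/(-20981 - 1067/8) = -20016/(-168915/8) = -20016*(-8/168915) = 53376/56305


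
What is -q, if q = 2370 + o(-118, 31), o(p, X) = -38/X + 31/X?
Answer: -73463/31 ≈ -2369.8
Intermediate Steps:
o(p, X) = -7/X
q = 73463/31 (q = 2370 - 7/31 = 73463/31 ≈ 2369.8)
-q = -1*73463/31 = -73463/31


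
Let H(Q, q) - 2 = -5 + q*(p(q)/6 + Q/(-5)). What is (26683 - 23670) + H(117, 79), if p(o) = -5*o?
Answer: -121183/30 ≈ -4039.4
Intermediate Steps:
H(Q, q) = -3 + q*(-5*q/6 - Q/5) (H(Q, q) = 2 + (-5 + q*(-5*q/6 + Q/(-5))) = 2 + (-5 + q*(-5*q*(⅙) + Q*(-⅕))) = 2 + (-5 + q*(-5*q/6 - Q/5)) = -3 + q*(-5*q/6 - Q/5))
(26683 - 23670) + H(117, 79) = (26683 - 23670) + (-3 - ⅚*79² - ⅕*117*79) = 3013 + (-3 - ⅚*6241 - 9243/5) = 3013 + (-3 - 31205/6 - 9243/5) = 3013 - 211573/30 = -121183/30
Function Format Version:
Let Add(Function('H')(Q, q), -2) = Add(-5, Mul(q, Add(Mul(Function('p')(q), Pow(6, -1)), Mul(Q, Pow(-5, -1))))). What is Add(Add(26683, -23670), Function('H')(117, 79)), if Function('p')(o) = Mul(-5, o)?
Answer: Rational(-121183, 30) ≈ -4039.4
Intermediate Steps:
Function('H')(Q, q) = Add(-3, Mul(q, Add(Mul(Rational(-5, 6), q), Mul(Rational(-1, 5), Q)))) (Function('H')(Q, q) = Add(2, Add(-5, Mul(q, Add(Mul(Mul(-5, q), Pow(6, -1)), Mul(Q, Pow(-5, -1)))))) = Add(2, Add(-5, Mul(q, Add(Mul(Mul(-5, q), Rational(1, 6)), Mul(Q, Rational(-1, 5)))))) = Add(2, Add(-5, Mul(q, Add(Mul(Rational(-5, 6), q), Mul(Rational(-1, 5), Q))))) = Add(-3, Mul(q, Add(Mul(Rational(-5, 6), q), Mul(Rational(-1, 5), Q)))))
Add(Add(26683, -23670), Function('H')(117, 79)) = Add(Add(26683, -23670), Add(-3, Mul(Rational(-5, 6), Pow(79, 2)), Mul(Rational(-1, 5), 117, 79))) = Add(3013, Add(-3, Mul(Rational(-5, 6), 6241), Rational(-9243, 5))) = Add(3013, Add(-3, Rational(-31205, 6), Rational(-9243, 5))) = Add(3013, Rational(-211573, 30)) = Rational(-121183, 30)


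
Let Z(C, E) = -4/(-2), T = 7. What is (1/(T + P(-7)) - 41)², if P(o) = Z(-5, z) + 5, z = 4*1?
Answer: 328329/196 ≈ 1675.1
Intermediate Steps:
z = 4
Z(C, E) = 2 (Z(C, E) = -4*(-½) = 2)
P(o) = 7 (P(o) = 2 + 5 = 7)
(1/(T + P(-7)) - 41)² = (1/(7 + 7) - 41)² = (1/14 - 41)² = (-573/14)² = 328329/196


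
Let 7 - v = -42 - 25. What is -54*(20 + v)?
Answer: -5076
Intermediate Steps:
v = 74 (v = 7 - (-42 - 25) = 7 - 1*(-67) = 7 + 67 = 74)
-54*(20 + v) = -54*(20 + 74) = -54*94 = -5076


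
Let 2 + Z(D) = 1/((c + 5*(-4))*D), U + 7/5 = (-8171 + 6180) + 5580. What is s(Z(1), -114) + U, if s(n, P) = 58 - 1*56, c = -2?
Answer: 17948/5 ≈ 3589.6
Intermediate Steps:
U = 17938/5 (U = -7/5 + ((-8171 + 6180) + 5580) = -7/5 + (-1991 + 5580) = -7/5 + 3589 = 17938/5 ≈ 3587.6)
Z(D) = -2 - 1/(22*D) (Z(D) = -2 + 1/((-2 + 5*(-4))*D) = -2 + 1/((-2 - 20)*D) = -2 + 1/((-22)*D) = -2 - 1/(22*D))
s(n, P) = 2 (s(n, P) = 58 - 56 = 2)
s(Z(1), -114) + U = 2 + 17938/5 = 17948/5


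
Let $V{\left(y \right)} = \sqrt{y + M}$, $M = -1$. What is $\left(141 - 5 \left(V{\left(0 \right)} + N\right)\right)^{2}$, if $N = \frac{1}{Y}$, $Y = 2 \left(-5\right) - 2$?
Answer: $\frac{2876209}{144} - \frac{8485 i}{6} \approx 19974.0 - 1414.2 i$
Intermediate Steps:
$Y = -12$ ($Y = -10 - 2 = -12$)
$V{\left(y \right)} = \sqrt{-1 + y}$ ($V{\left(y \right)} = \sqrt{y - 1} = \sqrt{-1 + y}$)
$N = - \frac{1}{12}$ ($N = \frac{1}{-12} = - \frac{1}{12} \approx -0.083333$)
$\left(141 - 5 \left(V{\left(0 \right)} + N\right)\right)^{2} = \left(141 - 5 \left(\sqrt{-1 + 0} - \frac{1}{12}\right)\right)^{2} = \left(141 - 5 \left(\sqrt{-1} - \frac{1}{12}\right)\right)^{2} = \left(141 - 5 \left(i - \frac{1}{12}\right)\right)^{2} = \left(141 - 5 \left(- \frac{1}{12} + i\right)\right)^{2} = \left(141 + \left(\frac{5}{12} - 5 i\right)\right)^{2} = \left(\frac{1697}{12} - 5 i\right)^{2}$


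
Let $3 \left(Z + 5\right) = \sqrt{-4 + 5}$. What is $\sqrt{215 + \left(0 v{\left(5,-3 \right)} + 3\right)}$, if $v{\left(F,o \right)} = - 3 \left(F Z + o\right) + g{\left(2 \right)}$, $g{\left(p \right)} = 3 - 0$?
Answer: $\sqrt{218} \approx 14.765$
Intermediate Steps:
$Z = - \frac{14}{3}$ ($Z = -5 + \frac{\sqrt{-4 + 5}}{3} = -5 + \frac{\sqrt{1}}{3} = -5 + \frac{1}{3} \cdot 1 = -5 + \frac{1}{3} = - \frac{14}{3} \approx -4.6667$)
$g{\left(p \right)} = 3$ ($g{\left(p \right)} = 3 + 0 = 3$)
$v{\left(F,o \right)} = 3 - 3 o + 14 F$ ($v{\left(F,o \right)} = - 3 \left(F \left(- \frac{14}{3}\right) + o\right) + 3 = - 3 \left(- \frac{14 F}{3} + o\right) + 3 = - 3 \left(o - \frac{14 F}{3}\right) + 3 = \left(- 3 o + 14 F\right) + 3 = 3 - 3 o + 14 F$)
$\sqrt{215 + \left(0 v{\left(5,-3 \right)} + 3\right)} = \sqrt{215 + \left(0 \left(3 - -9 + 14 \cdot 5\right) + 3\right)} = \sqrt{215 + \left(0 \left(3 + 9 + 70\right) + 3\right)} = \sqrt{215 + \left(0 \cdot 82 + 3\right)} = \sqrt{215 + \left(0 + 3\right)} = \sqrt{215 + 3} = \sqrt{218}$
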